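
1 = 1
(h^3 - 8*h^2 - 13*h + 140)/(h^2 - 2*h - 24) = (h^2 - 12*h + 35)/(h - 6)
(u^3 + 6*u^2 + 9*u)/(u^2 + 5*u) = (u^2 + 6*u + 9)/(u + 5)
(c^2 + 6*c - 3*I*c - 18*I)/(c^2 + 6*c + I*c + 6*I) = (c - 3*I)/(c + I)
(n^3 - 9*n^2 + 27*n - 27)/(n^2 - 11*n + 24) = (n^2 - 6*n + 9)/(n - 8)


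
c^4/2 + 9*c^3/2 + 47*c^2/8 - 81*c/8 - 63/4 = (c/2 + 1)*(c - 3/2)*(c + 3/2)*(c + 7)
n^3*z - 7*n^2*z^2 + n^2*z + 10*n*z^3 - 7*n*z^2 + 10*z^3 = (n - 5*z)*(n - 2*z)*(n*z + z)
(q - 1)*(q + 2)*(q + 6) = q^3 + 7*q^2 + 4*q - 12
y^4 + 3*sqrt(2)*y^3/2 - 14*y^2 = y^2*(y - 2*sqrt(2))*(y + 7*sqrt(2)/2)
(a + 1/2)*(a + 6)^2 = a^3 + 25*a^2/2 + 42*a + 18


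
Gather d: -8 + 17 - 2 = 7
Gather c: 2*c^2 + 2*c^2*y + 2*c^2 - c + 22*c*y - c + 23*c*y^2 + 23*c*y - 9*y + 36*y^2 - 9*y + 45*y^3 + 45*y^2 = c^2*(2*y + 4) + c*(23*y^2 + 45*y - 2) + 45*y^3 + 81*y^2 - 18*y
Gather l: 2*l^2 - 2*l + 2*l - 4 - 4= 2*l^2 - 8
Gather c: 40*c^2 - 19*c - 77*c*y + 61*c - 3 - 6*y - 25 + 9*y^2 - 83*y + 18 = 40*c^2 + c*(42 - 77*y) + 9*y^2 - 89*y - 10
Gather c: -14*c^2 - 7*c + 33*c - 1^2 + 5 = -14*c^2 + 26*c + 4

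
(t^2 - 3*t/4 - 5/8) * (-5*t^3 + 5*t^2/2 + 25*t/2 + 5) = -5*t^5 + 25*t^4/4 + 55*t^3/4 - 95*t^2/16 - 185*t/16 - 25/8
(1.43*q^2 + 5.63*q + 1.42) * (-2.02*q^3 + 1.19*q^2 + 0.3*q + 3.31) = -2.8886*q^5 - 9.6709*q^4 + 4.2603*q^3 + 8.1121*q^2 + 19.0613*q + 4.7002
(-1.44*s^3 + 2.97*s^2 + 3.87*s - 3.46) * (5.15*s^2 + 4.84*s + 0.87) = -7.416*s^5 + 8.3259*s^4 + 33.0525*s^3 + 3.4957*s^2 - 13.3795*s - 3.0102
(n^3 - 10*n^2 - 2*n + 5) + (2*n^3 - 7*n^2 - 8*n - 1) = 3*n^3 - 17*n^2 - 10*n + 4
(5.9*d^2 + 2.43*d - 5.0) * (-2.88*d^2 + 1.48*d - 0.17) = -16.992*d^4 + 1.7336*d^3 + 16.9934*d^2 - 7.8131*d + 0.85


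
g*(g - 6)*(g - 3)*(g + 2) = g^4 - 7*g^3 + 36*g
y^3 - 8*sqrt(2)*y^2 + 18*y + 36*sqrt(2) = (y - 6*sqrt(2))*(y - 3*sqrt(2))*(y + sqrt(2))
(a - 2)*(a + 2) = a^2 - 4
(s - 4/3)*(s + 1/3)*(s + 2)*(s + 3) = s^4 + 4*s^3 + 5*s^2/9 - 74*s/9 - 8/3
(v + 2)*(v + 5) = v^2 + 7*v + 10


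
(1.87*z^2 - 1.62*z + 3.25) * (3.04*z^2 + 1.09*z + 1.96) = 5.6848*z^4 - 2.8865*z^3 + 11.7794*z^2 + 0.3673*z + 6.37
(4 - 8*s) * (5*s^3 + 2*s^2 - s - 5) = -40*s^4 + 4*s^3 + 16*s^2 + 36*s - 20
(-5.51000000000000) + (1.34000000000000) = -4.17000000000000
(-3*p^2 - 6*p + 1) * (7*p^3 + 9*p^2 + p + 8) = -21*p^5 - 69*p^4 - 50*p^3 - 21*p^2 - 47*p + 8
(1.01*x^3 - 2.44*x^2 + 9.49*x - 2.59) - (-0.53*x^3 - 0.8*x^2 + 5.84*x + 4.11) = 1.54*x^3 - 1.64*x^2 + 3.65*x - 6.7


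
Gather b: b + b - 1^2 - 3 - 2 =2*b - 6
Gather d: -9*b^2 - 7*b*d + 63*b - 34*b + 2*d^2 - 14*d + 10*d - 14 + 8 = -9*b^2 + 29*b + 2*d^2 + d*(-7*b - 4) - 6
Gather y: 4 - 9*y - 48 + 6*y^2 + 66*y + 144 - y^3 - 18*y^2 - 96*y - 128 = -y^3 - 12*y^2 - 39*y - 28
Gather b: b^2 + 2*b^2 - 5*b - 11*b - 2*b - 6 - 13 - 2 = 3*b^2 - 18*b - 21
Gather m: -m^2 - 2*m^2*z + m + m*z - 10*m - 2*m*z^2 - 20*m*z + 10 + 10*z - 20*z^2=m^2*(-2*z - 1) + m*(-2*z^2 - 19*z - 9) - 20*z^2 + 10*z + 10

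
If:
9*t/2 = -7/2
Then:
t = -7/9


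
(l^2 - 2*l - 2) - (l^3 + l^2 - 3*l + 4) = -l^3 + l - 6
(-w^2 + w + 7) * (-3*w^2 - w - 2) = 3*w^4 - 2*w^3 - 20*w^2 - 9*w - 14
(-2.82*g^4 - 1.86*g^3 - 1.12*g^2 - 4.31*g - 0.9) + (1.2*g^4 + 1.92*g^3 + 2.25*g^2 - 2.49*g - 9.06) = -1.62*g^4 + 0.0599999999999998*g^3 + 1.13*g^2 - 6.8*g - 9.96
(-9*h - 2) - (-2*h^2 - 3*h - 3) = 2*h^2 - 6*h + 1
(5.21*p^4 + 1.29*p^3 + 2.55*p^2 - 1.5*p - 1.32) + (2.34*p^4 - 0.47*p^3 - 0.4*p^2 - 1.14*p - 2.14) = 7.55*p^4 + 0.82*p^3 + 2.15*p^2 - 2.64*p - 3.46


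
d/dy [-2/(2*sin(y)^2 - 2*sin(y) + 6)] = (2*sin(y) - 1)*cos(y)/(sin(y)^2 - sin(y) + 3)^2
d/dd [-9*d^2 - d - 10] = -18*d - 1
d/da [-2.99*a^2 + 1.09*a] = 1.09 - 5.98*a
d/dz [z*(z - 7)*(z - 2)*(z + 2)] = 4*z^3 - 21*z^2 - 8*z + 28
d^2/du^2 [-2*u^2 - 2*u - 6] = -4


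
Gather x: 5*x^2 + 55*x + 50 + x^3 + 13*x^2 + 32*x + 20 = x^3 + 18*x^2 + 87*x + 70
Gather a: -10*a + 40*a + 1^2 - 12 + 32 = 30*a + 21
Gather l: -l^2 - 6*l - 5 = -l^2 - 6*l - 5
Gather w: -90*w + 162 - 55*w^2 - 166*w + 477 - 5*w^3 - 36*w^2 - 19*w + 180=-5*w^3 - 91*w^2 - 275*w + 819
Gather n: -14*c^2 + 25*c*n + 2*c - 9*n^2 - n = -14*c^2 + 2*c - 9*n^2 + n*(25*c - 1)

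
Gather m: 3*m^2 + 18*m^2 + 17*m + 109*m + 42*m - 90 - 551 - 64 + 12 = 21*m^2 + 168*m - 693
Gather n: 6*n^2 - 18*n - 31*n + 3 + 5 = 6*n^2 - 49*n + 8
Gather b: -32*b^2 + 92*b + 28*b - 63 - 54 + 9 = -32*b^2 + 120*b - 108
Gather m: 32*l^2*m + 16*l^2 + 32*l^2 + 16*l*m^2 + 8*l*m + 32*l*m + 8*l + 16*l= 48*l^2 + 16*l*m^2 + 24*l + m*(32*l^2 + 40*l)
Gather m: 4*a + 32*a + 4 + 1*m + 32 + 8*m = 36*a + 9*m + 36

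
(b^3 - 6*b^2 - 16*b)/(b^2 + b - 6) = b*(b^2 - 6*b - 16)/(b^2 + b - 6)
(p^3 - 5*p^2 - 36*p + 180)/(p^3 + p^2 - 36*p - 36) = (p - 5)/(p + 1)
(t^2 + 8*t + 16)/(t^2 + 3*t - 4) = (t + 4)/(t - 1)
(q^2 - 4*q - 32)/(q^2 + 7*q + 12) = (q - 8)/(q + 3)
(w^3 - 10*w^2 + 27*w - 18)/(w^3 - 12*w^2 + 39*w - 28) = (w^2 - 9*w + 18)/(w^2 - 11*w + 28)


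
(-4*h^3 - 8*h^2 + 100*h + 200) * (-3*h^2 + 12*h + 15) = 12*h^5 - 24*h^4 - 456*h^3 + 480*h^2 + 3900*h + 3000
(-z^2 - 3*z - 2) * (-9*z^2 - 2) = 9*z^4 + 27*z^3 + 20*z^2 + 6*z + 4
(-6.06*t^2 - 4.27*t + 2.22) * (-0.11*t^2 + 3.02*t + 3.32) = 0.6666*t^4 - 17.8315*t^3 - 33.2588*t^2 - 7.472*t + 7.3704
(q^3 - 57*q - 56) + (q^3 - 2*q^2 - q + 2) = 2*q^3 - 2*q^2 - 58*q - 54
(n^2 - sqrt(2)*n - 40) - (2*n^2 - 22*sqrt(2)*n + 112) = -n^2 + 21*sqrt(2)*n - 152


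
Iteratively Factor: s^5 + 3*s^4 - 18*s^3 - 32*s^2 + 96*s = (s - 2)*(s^4 + 5*s^3 - 8*s^2 - 48*s) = s*(s - 2)*(s^3 + 5*s^2 - 8*s - 48) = s*(s - 2)*(s + 4)*(s^2 + s - 12) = s*(s - 3)*(s - 2)*(s + 4)*(s + 4)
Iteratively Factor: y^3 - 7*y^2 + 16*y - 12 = (y - 3)*(y^2 - 4*y + 4) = (y - 3)*(y - 2)*(y - 2)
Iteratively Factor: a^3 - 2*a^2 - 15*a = (a + 3)*(a^2 - 5*a) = (a - 5)*(a + 3)*(a)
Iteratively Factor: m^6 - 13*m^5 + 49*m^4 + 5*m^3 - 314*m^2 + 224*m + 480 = (m - 5)*(m^5 - 8*m^4 + 9*m^3 + 50*m^2 - 64*m - 96) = (m - 5)*(m + 2)*(m^4 - 10*m^3 + 29*m^2 - 8*m - 48) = (m - 5)*(m - 4)*(m + 2)*(m^3 - 6*m^2 + 5*m + 12) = (m - 5)*(m - 4)*(m + 1)*(m + 2)*(m^2 - 7*m + 12) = (m - 5)*(m - 4)^2*(m + 1)*(m + 2)*(m - 3)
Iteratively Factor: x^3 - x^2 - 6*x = (x - 3)*(x^2 + 2*x) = x*(x - 3)*(x + 2)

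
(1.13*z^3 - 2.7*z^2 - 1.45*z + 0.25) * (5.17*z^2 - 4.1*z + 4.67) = 5.8421*z^5 - 18.592*z^4 + 8.8506*z^3 - 5.3715*z^2 - 7.7965*z + 1.1675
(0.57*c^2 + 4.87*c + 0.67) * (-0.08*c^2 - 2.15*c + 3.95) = -0.0456*c^4 - 1.6151*c^3 - 8.2726*c^2 + 17.796*c + 2.6465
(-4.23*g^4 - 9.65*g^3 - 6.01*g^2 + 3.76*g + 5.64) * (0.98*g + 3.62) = -4.1454*g^5 - 24.7696*g^4 - 40.8228*g^3 - 18.0714*g^2 + 19.1384*g + 20.4168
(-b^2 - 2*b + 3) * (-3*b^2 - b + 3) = 3*b^4 + 7*b^3 - 10*b^2 - 9*b + 9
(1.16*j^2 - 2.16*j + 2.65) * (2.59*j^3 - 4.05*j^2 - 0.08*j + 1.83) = 3.0044*j^5 - 10.2924*j^4 + 15.5187*j^3 - 8.4369*j^2 - 4.1648*j + 4.8495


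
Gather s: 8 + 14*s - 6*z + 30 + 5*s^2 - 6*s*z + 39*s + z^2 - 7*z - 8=5*s^2 + s*(53 - 6*z) + z^2 - 13*z + 30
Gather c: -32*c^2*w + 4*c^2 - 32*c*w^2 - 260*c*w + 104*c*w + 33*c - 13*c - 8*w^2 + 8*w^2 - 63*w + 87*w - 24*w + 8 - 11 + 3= c^2*(4 - 32*w) + c*(-32*w^2 - 156*w + 20)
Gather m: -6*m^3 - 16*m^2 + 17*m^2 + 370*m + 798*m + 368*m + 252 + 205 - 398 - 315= -6*m^3 + m^2 + 1536*m - 256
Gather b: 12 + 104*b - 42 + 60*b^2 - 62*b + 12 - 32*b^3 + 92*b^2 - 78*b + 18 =-32*b^3 + 152*b^2 - 36*b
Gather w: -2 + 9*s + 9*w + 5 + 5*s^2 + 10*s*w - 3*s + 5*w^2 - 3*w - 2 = 5*s^2 + 6*s + 5*w^2 + w*(10*s + 6) + 1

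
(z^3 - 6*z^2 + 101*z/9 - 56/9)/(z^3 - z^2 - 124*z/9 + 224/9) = (z - 1)/(z + 4)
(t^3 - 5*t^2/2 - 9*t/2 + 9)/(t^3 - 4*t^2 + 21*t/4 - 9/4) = 2*(t^2 - t - 6)/(2*t^2 - 5*t + 3)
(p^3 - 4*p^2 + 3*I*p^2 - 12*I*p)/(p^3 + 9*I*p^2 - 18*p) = (p - 4)/(p + 6*I)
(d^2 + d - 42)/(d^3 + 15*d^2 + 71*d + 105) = (d - 6)/(d^2 + 8*d + 15)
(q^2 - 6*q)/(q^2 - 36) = q/(q + 6)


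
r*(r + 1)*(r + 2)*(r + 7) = r^4 + 10*r^3 + 23*r^2 + 14*r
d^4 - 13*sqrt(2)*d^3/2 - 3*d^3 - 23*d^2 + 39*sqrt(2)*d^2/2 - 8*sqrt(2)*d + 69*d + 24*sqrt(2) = (d - 3)*(d - 8*sqrt(2))*(sqrt(2)*d/2 + 1)*(sqrt(2)*d + 1)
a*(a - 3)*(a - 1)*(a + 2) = a^4 - 2*a^3 - 5*a^2 + 6*a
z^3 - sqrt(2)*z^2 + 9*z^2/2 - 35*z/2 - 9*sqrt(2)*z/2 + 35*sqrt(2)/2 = (z - 5/2)*(z + 7)*(z - sqrt(2))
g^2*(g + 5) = g^3 + 5*g^2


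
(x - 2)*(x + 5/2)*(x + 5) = x^3 + 11*x^2/2 - 5*x/2 - 25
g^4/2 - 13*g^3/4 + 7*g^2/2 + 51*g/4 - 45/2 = (g/2 + 1)*(g - 3)^2*(g - 5/2)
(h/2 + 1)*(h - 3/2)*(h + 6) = h^3/2 + 13*h^2/4 - 9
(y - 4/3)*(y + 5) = y^2 + 11*y/3 - 20/3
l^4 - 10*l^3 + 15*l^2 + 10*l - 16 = (l - 8)*(l - 2)*(l - 1)*(l + 1)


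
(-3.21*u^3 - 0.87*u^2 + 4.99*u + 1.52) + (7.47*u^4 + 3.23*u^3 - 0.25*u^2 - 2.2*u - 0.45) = 7.47*u^4 + 0.02*u^3 - 1.12*u^2 + 2.79*u + 1.07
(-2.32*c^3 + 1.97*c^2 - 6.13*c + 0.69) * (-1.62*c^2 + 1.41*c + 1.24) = 3.7584*c^5 - 6.4626*c^4 + 9.8315*c^3 - 7.3183*c^2 - 6.6283*c + 0.8556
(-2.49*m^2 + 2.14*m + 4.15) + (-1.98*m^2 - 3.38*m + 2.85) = -4.47*m^2 - 1.24*m + 7.0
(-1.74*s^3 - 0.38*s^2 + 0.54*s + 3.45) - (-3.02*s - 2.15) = -1.74*s^3 - 0.38*s^2 + 3.56*s + 5.6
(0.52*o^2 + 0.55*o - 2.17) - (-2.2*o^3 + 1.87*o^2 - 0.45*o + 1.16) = 2.2*o^3 - 1.35*o^2 + 1.0*o - 3.33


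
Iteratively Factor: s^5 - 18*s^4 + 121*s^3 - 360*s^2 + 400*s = (s - 4)*(s^4 - 14*s^3 + 65*s^2 - 100*s) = s*(s - 4)*(s^3 - 14*s^2 + 65*s - 100) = s*(s - 5)*(s - 4)*(s^2 - 9*s + 20) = s*(s - 5)^2*(s - 4)*(s - 4)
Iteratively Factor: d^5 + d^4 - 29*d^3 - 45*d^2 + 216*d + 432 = (d + 3)*(d^4 - 2*d^3 - 23*d^2 + 24*d + 144) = (d - 4)*(d + 3)*(d^3 + 2*d^2 - 15*d - 36) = (d - 4)*(d + 3)^2*(d^2 - d - 12) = (d - 4)^2*(d + 3)^2*(d + 3)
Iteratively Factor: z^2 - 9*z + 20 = (z - 4)*(z - 5)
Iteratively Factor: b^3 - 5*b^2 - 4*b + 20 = (b + 2)*(b^2 - 7*b + 10) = (b - 2)*(b + 2)*(b - 5)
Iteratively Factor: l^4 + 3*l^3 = (l)*(l^3 + 3*l^2) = l*(l + 3)*(l^2) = l^2*(l + 3)*(l)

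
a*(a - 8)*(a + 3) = a^3 - 5*a^2 - 24*a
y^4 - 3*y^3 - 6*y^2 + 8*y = y*(y - 4)*(y - 1)*(y + 2)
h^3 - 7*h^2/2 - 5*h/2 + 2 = (h - 4)*(h - 1/2)*(h + 1)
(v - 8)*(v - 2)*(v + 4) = v^3 - 6*v^2 - 24*v + 64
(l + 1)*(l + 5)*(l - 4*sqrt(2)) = l^3 - 4*sqrt(2)*l^2 + 6*l^2 - 24*sqrt(2)*l + 5*l - 20*sqrt(2)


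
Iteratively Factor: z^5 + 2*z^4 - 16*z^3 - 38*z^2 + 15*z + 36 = (z + 3)*(z^4 - z^3 - 13*z^2 + z + 12) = (z - 1)*(z + 3)*(z^3 - 13*z - 12) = (z - 1)*(z + 1)*(z + 3)*(z^2 - z - 12) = (z - 1)*(z + 1)*(z + 3)^2*(z - 4)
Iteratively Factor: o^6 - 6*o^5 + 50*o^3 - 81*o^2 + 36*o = (o + 3)*(o^5 - 9*o^4 + 27*o^3 - 31*o^2 + 12*o) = (o - 1)*(o + 3)*(o^4 - 8*o^3 + 19*o^2 - 12*o) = (o - 3)*(o - 1)*(o + 3)*(o^3 - 5*o^2 + 4*o) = o*(o - 3)*(o - 1)*(o + 3)*(o^2 - 5*o + 4) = o*(o - 4)*(o - 3)*(o - 1)*(o + 3)*(o - 1)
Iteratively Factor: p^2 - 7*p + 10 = (p - 2)*(p - 5)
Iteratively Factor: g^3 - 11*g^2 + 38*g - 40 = (g - 5)*(g^2 - 6*g + 8) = (g - 5)*(g - 2)*(g - 4)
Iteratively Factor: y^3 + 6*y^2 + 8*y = (y + 2)*(y^2 + 4*y) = (y + 2)*(y + 4)*(y)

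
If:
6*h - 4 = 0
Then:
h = 2/3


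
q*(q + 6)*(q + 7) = q^3 + 13*q^2 + 42*q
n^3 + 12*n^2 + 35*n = n*(n + 5)*(n + 7)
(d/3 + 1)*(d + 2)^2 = d^3/3 + 7*d^2/3 + 16*d/3 + 4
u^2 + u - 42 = (u - 6)*(u + 7)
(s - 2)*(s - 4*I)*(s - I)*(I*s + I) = I*s^4 + 5*s^3 - I*s^3 - 5*s^2 - 6*I*s^2 - 10*s + 4*I*s + 8*I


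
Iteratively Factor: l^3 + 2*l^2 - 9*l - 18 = (l + 3)*(l^2 - l - 6) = (l + 2)*(l + 3)*(l - 3)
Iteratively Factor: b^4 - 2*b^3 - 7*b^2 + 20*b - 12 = (b - 2)*(b^3 - 7*b + 6) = (b - 2)*(b + 3)*(b^2 - 3*b + 2) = (b - 2)^2*(b + 3)*(b - 1)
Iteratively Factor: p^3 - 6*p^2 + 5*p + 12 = (p - 3)*(p^2 - 3*p - 4) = (p - 4)*(p - 3)*(p + 1)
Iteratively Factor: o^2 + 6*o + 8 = (o + 2)*(o + 4)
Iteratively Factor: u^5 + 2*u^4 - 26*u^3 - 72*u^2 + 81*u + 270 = (u - 2)*(u^4 + 4*u^3 - 18*u^2 - 108*u - 135) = (u - 2)*(u + 3)*(u^3 + u^2 - 21*u - 45) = (u - 2)*(u + 3)^2*(u^2 - 2*u - 15) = (u - 2)*(u + 3)^3*(u - 5)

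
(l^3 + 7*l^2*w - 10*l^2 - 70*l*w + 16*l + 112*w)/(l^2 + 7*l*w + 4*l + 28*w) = (l^2 - 10*l + 16)/(l + 4)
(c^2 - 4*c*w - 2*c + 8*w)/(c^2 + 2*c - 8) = (c - 4*w)/(c + 4)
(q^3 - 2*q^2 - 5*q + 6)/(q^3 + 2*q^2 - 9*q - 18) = (q - 1)/(q + 3)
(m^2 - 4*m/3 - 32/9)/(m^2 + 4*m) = (9*m^2 - 12*m - 32)/(9*m*(m + 4))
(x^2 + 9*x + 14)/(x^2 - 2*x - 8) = (x + 7)/(x - 4)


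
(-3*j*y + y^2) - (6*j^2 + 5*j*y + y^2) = -6*j^2 - 8*j*y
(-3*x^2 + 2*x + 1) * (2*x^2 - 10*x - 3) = -6*x^4 + 34*x^3 - 9*x^2 - 16*x - 3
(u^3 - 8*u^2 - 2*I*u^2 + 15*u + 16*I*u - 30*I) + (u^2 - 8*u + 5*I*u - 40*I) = u^3 - 7*u^2 - 2*I*u^2 + 7*u + 21*I*u - 70*I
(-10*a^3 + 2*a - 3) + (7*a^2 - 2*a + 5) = -10*a^3 + 7*a^2 + 2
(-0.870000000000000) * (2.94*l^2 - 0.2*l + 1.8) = -2.5578*l^2 + 0.174*l - 1.566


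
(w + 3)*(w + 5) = w^2 + 8*w + 15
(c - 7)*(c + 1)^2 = c^3 - 5*c^2 - 13*c - 7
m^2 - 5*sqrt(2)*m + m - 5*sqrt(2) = (m + 1)*(m - 5*sqrt(2))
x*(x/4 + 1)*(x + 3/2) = x^3/4 + 11*x^2/8 + 3*x/2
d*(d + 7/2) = d^2 + 7*d/2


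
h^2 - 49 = (h - 7)*(h + 7)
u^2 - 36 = (u - 6)*(u + 6)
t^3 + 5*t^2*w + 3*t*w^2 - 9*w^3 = (t - w)*(t + 3*w)^2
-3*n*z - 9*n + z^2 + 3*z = (-3*n + z)*(z + 3)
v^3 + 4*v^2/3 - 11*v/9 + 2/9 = (v - 1/3)^2*(v + 2)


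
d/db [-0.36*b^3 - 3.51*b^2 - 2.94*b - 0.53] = -1.08*b^2 - 7.02*b - 2.94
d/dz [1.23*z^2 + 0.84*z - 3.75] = 2.46*z + 0.84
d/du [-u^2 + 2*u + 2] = 2 - 2*u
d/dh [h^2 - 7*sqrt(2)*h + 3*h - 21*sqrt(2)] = 2*h - 7*sqrt(2) + 3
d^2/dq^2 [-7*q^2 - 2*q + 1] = -14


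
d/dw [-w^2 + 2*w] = 2 - 2*w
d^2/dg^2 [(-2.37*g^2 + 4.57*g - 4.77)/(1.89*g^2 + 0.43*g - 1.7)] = (36.501192*g^3 - 147.922362*g^2 + 64.840986*g - 39.433226)/(6.751269*g^6 + 4.608009*g^5 - 17.169327*g^4 - 8.210033*g^3 + 15.44331*g^2 + 3.7281*g - 4.913)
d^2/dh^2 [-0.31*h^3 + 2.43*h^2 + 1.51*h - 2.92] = 4.86 - 1.86*h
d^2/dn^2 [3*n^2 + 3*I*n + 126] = 6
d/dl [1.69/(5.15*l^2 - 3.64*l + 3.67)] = (6.1516 - 17.407*l)/(5.15*l^2 - 3.64*l + 3.67)^2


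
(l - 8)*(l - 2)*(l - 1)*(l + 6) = l^4 - 5*l^3 - 40*l^2 + 140*l - 96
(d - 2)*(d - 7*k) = d^2 - 7*d*k - 2*d + 14*k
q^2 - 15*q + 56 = (q - 8)*(q - 7)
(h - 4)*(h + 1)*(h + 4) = h^3 + h^2 - 16*h - 16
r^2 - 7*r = r*(r - 7)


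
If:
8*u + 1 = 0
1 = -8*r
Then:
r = -1/8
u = -1/8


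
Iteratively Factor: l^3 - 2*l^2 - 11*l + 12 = (l - 4)*(l^2 + 2*l - 3) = (l - 4)*(l - 1)*(l + 3)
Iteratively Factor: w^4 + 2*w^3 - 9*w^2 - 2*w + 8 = (w - 1)*(w^3 + 3*w^2 - 6*w - 8) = (w - 1)*(w + 1)*(w^2 + 2*w - 8) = (w - 1)*(w + 1)*(w + 4)*(w - 2)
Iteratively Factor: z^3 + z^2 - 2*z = (z)*(z^2 + z - 2) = z*(z + 2)*(z - 1)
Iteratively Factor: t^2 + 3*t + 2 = (t + 1)*(t + 2)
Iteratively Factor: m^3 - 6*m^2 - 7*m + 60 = (m + 3)*(m^2 - 9*m + 20) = (m - 5)*(m + 3)*(m - 4)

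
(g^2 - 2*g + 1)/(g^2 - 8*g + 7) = (g - 1)/(g - 7)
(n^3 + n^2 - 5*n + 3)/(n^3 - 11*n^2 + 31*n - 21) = (n^2 + 2*n - 3)/(n^2 - 10*n + 21)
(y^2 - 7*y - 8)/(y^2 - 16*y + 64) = (y + 1)/(y - 8)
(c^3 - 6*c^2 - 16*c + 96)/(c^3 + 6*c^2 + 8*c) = (c^2 - 10*c + 24)/(c*(c + 2))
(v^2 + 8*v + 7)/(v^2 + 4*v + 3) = (v + 7)/(v + 3)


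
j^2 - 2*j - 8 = (j - 4)*(j + 2)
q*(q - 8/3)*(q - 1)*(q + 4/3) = q^4 - 7*q^3/3 - 20*q^2/9 + 32*q/9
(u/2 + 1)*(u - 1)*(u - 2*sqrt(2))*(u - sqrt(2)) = u^4/2 - 3*sqrt(2)*u^3/2 + u^3/2 - 3*sqrt(2)*u^2/2 + u^2 + 2*u + 3*sqrt(2)*u - 4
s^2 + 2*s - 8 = (s - 2)*(s + 4)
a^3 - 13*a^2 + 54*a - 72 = (a - 6)*(a - 4)*(a - 3)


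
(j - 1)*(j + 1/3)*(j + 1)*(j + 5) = j^4 + 16*j^3/3 + 2*j^2/3 - 16*j/3 - 5/3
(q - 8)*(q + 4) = q^2 - 4*q - 32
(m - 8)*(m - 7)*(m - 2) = m^3 - 17*m^2 + 86*m - 112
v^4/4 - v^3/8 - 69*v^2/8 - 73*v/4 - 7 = (v/4 + 1)*(v - 7)*(v + 1/2)*(v + 2)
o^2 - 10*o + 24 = (o - 6)*(o - 4)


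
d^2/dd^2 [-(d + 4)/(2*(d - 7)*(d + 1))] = (-d^3 - 12*d^2 + 51*d - 130)/(d^6 - 18*d^5 + 87*d^4 + 36*d^3 - 609*d^2 - 882*d - 343)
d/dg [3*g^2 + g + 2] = 6*g + 1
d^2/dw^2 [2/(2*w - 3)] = 16/(2*w - 3)^3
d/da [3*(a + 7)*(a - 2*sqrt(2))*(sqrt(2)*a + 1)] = 9*sqrt(2)*a^2 - 18*a + 42*sqrt(2)*a - 63 - 6*sqrt(2)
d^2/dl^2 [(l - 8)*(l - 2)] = 2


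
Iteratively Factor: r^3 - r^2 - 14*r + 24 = (r - 2)*(r^2 + r - 12) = (r - 3)*(r - 2)*(r + 4)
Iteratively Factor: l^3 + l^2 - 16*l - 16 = (l + 1)*(l^2 - 16) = (l + 1)*(l + 4)*(l - 4)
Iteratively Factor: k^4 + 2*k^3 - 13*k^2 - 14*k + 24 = (k + 2)*(k^3 - 13*k + 12) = (k - 3)*(k + 2)*(k^2 + 3*k - 4) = (k - 3)*(k - 1)*(k + 2)*(k + 4)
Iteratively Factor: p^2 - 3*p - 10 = (p + 2)*(p - 5)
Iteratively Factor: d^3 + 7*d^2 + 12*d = (d + 4)*(d^2 + 3*d) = (d + 3)*(d + 4)*(d)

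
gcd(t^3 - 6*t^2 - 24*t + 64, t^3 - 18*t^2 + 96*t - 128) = t^2 - 10*t + 16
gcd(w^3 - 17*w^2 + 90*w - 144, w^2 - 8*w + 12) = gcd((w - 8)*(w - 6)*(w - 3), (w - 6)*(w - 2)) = w - 6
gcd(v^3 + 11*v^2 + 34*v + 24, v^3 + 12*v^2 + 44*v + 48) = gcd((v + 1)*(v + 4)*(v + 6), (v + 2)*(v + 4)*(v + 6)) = v^2 + 10*v + 24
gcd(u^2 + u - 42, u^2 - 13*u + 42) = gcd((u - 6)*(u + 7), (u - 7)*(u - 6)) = u - 6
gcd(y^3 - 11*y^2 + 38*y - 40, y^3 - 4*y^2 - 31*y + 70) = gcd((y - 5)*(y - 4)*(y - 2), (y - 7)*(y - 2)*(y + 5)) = y - 2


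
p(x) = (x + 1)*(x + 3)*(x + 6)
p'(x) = (x + 1)*(x + 3) + (x + 1)*(x + 6) + (x + 3)*(x + 6) = 3*x^2 + 20*x + 27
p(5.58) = 653.77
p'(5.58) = 232.01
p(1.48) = 83.11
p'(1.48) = 63.17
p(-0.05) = 16.67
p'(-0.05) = 26.01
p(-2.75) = -1.42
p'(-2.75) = -5.31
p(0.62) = 38.82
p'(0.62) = 40.55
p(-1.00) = 0.00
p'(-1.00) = 10.00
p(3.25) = 245.70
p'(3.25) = 123.69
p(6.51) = 893.47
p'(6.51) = 284.34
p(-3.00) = 0.00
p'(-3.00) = -6.00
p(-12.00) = -594.00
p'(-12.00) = 219.00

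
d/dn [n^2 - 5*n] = 2*n - 5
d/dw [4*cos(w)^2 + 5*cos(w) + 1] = -(8*cos(w) + 5)*sin(w)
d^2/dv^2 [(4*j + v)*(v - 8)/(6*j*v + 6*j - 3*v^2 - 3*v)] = 2*((4*j + v)*(v - 8)*(-2*j + 2*v + 1)^2 + ((4*j + v)*(v - 8) + (4*j + v)*(-2*j + 2*v + 1) + (v - 8)*(-2*j + 2*v + 1))*(2*j*v + 2*j - v^2 - v) + (2*j*v + 2*j - v^2 - v)^2)/(3*(2*j*v + 2*j - v^2 - v)^3)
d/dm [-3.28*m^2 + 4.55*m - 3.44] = 4.55 - 6.56*m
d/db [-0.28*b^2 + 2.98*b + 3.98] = 2.98 - 0.56*b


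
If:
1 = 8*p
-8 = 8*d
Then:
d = -1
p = 1/8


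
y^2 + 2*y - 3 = (y - 1)*(y + 3)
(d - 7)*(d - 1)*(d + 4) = d^3 - 4*d^2 - 25*d + 28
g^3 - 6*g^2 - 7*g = g*(g - 7)*(g + 1)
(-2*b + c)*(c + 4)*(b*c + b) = -2*b^2*c^2 - 10*b^2*c - 8*b^2 + b*c^3 + 5*b*c^2 + 4*b*c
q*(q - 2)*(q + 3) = q^3 + q^2 - 6*q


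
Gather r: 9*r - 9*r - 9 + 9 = 0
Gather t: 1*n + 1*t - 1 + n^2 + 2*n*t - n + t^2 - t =n^2 + 2*n*t + t^2 - 1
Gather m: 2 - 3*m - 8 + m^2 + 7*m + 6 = m^2 + 4*m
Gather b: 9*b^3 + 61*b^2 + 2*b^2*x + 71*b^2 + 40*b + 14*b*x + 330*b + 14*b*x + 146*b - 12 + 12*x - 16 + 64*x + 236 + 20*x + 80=9*b^3 + b^2*(2*x + 132) + b*(28*x + 516) + 96*x + 288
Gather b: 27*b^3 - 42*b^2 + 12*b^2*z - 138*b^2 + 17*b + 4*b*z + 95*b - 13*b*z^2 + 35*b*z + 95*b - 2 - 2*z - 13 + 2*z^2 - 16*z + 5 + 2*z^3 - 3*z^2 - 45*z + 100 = 27*b^3 + b^2*(12*z - 180) + b*(-13*z^2 + 39*z + 207) + 2*z^3 - z^2 - 63*z + 90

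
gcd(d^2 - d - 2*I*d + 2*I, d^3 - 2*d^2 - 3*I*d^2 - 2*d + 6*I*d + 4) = d - 2*I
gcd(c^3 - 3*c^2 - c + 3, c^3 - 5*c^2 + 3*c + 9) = c^2 - 2*c - 3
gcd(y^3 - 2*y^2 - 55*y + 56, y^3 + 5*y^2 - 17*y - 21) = y + 7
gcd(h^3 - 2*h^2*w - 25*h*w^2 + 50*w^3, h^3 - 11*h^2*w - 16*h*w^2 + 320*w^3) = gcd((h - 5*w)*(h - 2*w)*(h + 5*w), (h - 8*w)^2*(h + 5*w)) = h + 5*w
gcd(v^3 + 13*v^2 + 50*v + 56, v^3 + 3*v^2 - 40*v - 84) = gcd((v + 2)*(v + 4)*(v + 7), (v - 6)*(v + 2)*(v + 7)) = v^2 + 9*v + 14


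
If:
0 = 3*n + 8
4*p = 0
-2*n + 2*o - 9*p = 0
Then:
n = -8/3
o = -8/3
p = 0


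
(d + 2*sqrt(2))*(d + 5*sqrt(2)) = d^2 + 7*sqrt(2)*d + 20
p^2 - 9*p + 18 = (p - 6)*(p - 3)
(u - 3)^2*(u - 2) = u^3 - 8*u^2 + 21*u - 18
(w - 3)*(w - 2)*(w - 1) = w^3 - 6*w^2 + 11*w - 6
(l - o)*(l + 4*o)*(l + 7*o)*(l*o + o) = l^4*o + 10*l^3*o^2 + l^3*o + 17*l^2*o^3 + 10*l^2*o^2 - 28*l*o^4 + 17*l*o^3 - 28*o^4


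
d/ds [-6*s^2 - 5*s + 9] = -12*s - 5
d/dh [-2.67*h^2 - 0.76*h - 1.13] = -5.34*h - 0.76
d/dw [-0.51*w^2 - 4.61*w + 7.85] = -1.02*w - 4.61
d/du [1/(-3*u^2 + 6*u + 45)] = 2*(u - 1)/(3*(-u^2 + 2*u + 15)^2)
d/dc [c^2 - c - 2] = 2*c - 1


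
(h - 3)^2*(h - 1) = h^3 - 7*h^2 + 15*h - 9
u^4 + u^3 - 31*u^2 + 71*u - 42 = (u - 3)*(u - 2)*(u - 1)*(u + 7)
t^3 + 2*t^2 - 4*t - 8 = (t - 2)*(t + 2)^2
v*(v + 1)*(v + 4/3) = v^3 + 7*v^2/3 + 4*v/3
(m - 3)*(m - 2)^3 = m^4 - 9*m^3 + 30*m^2 - 44*m + 24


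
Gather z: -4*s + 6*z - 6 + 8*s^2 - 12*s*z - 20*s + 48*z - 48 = 8*s^2 - 24*s + z*(54 - 12*s) - 54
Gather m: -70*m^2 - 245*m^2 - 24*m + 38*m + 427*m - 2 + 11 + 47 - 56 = -315*m^2 + 441*m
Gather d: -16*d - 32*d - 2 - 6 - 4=-48*d - 12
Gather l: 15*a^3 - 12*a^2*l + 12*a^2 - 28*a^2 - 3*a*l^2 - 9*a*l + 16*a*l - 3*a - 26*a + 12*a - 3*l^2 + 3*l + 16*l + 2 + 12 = 15*a^3 - 16*a^2 - 17*a + l^2*(-3*a - 3) + l*(-12*a^2 + 7*a + 19) + 14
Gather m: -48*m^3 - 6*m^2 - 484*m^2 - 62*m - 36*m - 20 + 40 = -48*m^3 - 490*m^2 - 98*m + 20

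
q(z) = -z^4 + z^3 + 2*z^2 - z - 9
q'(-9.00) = 3122.00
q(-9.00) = -7128.00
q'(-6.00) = 947.00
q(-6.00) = -1443.00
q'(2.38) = -28.41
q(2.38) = -18.66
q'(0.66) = 1.80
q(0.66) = -8.69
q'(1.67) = -4.58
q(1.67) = -8.21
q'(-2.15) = 44.02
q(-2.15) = -28.91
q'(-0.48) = -1.79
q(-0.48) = -8.22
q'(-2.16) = 44.67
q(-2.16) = -29.35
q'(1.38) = -0.28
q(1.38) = -7.57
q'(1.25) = 0.88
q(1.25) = -7.61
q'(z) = -4*z^3 + 3*z^2 + 4*z - 1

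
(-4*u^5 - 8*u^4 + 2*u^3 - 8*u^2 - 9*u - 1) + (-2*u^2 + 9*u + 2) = -4*u^5 - 8*u^4 + 2*u^3 - 10*u^2 + 1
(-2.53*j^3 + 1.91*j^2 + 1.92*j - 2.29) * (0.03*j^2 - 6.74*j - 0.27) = -0.0759*j^5 + 17.1095*j^4 - 12.1327*j^3 - 13.5252*j^2 + 14.9162*j + 0.6183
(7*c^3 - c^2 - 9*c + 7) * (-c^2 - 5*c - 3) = -7*c^5 - 34*c^4 - 7*c^3 + 41*c^2 - 8*c - 21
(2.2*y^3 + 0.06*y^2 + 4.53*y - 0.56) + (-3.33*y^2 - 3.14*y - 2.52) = 2.2*y^3 - 3.27*y^2 + 1.39*y - 3.08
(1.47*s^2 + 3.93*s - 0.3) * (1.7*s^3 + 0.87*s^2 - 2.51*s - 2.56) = 2.499*s^5 + 7.9599*s^4 - 0.7806*s^3 - 13.8885*s^2 - 9.3078*s + 0.768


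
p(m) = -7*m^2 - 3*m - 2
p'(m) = -14*m - 3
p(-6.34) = -264.35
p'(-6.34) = 85.76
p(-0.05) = -1.87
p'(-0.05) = -2.30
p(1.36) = -19.03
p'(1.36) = -22.04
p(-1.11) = -7.29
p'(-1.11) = 12.54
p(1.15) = -14.71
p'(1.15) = -19.10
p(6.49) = -316.31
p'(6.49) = -93.86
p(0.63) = -6.67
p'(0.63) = -11.82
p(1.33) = -18.37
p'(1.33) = -21.62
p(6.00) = -272.00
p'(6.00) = -87.00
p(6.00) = -272.00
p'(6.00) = -87.00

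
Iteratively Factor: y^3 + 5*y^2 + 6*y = (y)*(y^2 + 5*y + 6) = y*(y + 3)*(y + 2)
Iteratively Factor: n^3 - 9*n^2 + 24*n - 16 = (n - 1)*(n^2 - 8*n + 16) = (n - 4)*(n - 1)*(n - 4)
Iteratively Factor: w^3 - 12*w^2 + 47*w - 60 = (w - 5)*(w^2 - 7*w + 12) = (w - 5)*(w - 4)*(w - 3)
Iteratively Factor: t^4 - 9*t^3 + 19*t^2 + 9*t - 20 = (t + 1)*(t^3 - 10*t^2 + 29*t - 20) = (t - 4)*(t + 1)*(t^2 - 6*t + 5) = (t - 4)*(t - 1)*(t + 1)*(t - 5)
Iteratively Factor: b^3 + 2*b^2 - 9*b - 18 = (b + 3)*(b^2 - b - 6) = (b + 2)*(b + 3)*(b - 3)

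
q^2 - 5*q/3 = q*(q - 5/3)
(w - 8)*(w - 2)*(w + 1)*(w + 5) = w^4 - 4*w^3 - 39*w^2 + 46*w + 80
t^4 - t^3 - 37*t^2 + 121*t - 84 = (t - 4)*(t - 3)*(t - 1)*(t + 7)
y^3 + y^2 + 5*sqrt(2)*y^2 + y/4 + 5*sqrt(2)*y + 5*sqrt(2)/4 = (y + 1/2)^2*(y + 5*sqrt(2))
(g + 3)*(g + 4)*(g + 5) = g^3 + 12*g^2 + 47*g + 60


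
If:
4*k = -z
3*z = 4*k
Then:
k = 0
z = 0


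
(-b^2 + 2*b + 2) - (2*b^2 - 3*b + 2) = -3*b^2 + 5*b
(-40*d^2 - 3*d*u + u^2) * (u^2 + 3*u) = -40*d^2*u^2 - 120*d^2*u - 3*d*u^3 - 9*d*u^2 + u^4 + 3*u^3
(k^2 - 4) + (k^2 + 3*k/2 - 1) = 2*k^2 + 3*k/2 - 5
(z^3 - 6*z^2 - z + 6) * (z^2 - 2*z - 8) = z^5 - 8*z^4 + 3*z^3 + 56*z^2 - 4*z - 48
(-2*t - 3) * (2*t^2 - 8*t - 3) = -4*t^3 + 10*t^2 + 30*t + 9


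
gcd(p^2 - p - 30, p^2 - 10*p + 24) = p - 6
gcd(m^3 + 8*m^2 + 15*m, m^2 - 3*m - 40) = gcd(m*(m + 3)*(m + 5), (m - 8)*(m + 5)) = m + 5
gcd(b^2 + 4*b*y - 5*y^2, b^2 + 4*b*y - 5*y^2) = -b^2 - 4*b*y + 5*y^2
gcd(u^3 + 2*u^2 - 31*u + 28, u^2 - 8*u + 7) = u - 1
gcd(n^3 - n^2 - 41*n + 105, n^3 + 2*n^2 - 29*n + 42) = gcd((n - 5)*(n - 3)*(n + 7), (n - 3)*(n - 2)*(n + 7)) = n^2 + 4*n - 21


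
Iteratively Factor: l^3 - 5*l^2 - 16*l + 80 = (l - 5)*(l^2 - 16) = (l - 5)*(l + 4)*(l - 4)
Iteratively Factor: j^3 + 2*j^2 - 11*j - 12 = (j - 3)*(j^2 + 5*j + 4) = (j - 3)*(j + 4)*(j + 1)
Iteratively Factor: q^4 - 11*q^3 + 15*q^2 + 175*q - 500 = (q + 4)*(q^3 - 15*q^2 + 75*q - 125) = (q - 5)*(q + 4)*(q^2 - 10*q + 25) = (q - 5)^2*(q + 4)*(q - 5)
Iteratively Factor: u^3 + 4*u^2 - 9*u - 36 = (u + 3)*(u^2 + u - 12) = (u + 3)*(u + 4)*(u - 3)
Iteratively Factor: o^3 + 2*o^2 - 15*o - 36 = (o - 4)*(o^2 + 6*o + 9) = (o - 4)*(o + 3)*(o + 3)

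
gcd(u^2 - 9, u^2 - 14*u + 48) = 1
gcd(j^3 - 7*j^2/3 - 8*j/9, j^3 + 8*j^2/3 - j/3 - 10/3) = 1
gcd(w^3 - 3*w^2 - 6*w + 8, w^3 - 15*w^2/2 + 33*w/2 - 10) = w^2 - 5*w + 4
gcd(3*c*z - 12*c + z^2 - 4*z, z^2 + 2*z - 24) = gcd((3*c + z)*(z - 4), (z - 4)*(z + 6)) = z - 4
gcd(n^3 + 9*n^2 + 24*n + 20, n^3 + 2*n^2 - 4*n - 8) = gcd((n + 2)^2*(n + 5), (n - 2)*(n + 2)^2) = n^2 + 4*n + 4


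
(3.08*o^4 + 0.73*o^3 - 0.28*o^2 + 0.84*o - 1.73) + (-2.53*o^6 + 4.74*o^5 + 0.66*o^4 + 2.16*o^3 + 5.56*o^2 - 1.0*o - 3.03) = -2.53*o^6 + 4.74*o^5 + 3.74*o^4 + 2.89*o^3 + 5.28*o^2 - 0.16*o - 4.76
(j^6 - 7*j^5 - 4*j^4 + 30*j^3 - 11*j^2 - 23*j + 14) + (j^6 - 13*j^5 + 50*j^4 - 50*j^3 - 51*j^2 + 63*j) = 2*j^6 - 20*j^5 + 46*j^4 - 20*j^3 - 62*j^2 + 40*j + 14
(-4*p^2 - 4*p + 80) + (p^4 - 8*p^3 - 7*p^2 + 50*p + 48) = p^4 - 8*p^3 - 11*p^2 + 46*p + 128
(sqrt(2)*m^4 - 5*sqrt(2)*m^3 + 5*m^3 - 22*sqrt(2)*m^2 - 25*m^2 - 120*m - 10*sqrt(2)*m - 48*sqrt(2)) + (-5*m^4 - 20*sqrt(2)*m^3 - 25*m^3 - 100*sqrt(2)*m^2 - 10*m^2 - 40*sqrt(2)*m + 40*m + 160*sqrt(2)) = -5*m^4 + sqrt(2)*m^4 - 25*sqrt(2)*m^3 - 20*m^3 - 122*sqrt(2)*m^2 - 35*m^2 - 80*m - 50*sqrt(2)*m + 112*sqrt(2)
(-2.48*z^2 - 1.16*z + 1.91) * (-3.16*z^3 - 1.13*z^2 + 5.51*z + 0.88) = 7.8368*z^5 + 6.468*z^4 - 18.3896*z^3 - 10.7323*z^2 + 9.5033*z + 1.6808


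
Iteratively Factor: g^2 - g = (g - 1)*(g)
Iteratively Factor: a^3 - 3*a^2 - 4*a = (a)*(a^2 - 3*a - 4) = a*(a - 4)*(a + 1)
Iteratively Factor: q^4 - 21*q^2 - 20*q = (q - 5)*(q^3 + 5*q^2 + 4*q) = (q - 5)*(q + 1)*(q^2 + 4*q) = (q - 5)*(q + 1)*(q + 4)*(q)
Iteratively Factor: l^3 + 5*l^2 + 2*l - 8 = (l + 2)*(l^2 + 3*l - 4) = (l + 2)*(l + 4)*(l - 1)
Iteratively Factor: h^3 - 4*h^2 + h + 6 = (h + 1)*(h^2 - 5*h + 6) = (h - 2)*(h + 1)*(h - 3)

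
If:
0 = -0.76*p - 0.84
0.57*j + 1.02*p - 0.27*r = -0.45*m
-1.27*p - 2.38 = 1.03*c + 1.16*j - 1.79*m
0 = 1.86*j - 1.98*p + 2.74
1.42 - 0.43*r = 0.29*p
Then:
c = 16.44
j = -2.65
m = 8.29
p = -1.11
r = 4.05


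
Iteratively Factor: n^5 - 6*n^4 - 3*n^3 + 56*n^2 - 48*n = (n - 4)*(n^4 - 2*n^3 - 11*n^2 + 12*n) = (n - 4)^2*(n^3 + 2*n^2 - 3*n) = (n - 4)^2*(n + 3)*(n^2 - n) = n*(n - 4)^2*(n + 3)*(n - 1)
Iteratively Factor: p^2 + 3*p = (p + 3)*(p)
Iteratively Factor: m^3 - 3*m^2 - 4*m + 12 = (m + 2)*(m^2 - 5*m + 6) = (m - 3)*(m + 2)*(m - 2)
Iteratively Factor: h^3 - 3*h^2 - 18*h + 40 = (h - 2)*(h^2 - h - 20) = (h - 2)*(h + 4)*(h - 5)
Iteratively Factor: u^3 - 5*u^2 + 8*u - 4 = (u - 2)*(u^2 - 3*u + 2) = (u - 2)*(u - 1)*(u - 2)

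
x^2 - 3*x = x*(x - 3)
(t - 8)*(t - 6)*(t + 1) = t^3 - 13*t^2 + 34*t + 48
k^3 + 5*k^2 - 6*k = k*(k - 1)*(k + 6)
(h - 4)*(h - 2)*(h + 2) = h^3 - 4*h^2 - 4*h + 16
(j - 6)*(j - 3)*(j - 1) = j^3 - 10*j^2 + 27*j - 18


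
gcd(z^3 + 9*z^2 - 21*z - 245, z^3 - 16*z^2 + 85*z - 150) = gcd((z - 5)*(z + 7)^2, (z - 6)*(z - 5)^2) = z - 5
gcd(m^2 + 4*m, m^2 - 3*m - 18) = 1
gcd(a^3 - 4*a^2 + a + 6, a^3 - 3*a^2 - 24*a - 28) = 1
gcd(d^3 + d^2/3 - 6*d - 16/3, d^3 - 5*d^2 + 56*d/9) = d - 8/3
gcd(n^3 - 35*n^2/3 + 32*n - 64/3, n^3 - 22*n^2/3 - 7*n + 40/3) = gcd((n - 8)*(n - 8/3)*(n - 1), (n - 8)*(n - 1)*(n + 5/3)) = n^2 - 9*n + 8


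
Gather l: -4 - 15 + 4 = -15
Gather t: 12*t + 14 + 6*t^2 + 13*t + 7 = 6*t^2 + 25*t + 21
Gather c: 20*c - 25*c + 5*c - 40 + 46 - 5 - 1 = 0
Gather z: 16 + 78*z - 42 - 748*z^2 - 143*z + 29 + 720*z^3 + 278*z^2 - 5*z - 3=720*z^3 - 470*z^2 - 70*z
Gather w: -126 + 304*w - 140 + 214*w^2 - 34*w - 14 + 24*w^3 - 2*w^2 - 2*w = 24*w^3 + 212*w^2 + 268*w - 280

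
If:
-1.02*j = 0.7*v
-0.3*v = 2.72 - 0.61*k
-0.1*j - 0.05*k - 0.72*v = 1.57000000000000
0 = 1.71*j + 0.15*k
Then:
No Solution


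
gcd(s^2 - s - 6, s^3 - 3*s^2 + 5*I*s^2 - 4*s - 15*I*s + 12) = s - 3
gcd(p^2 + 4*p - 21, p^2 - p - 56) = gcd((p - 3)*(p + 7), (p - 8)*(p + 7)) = p + 7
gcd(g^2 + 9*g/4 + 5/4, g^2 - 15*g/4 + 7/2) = 1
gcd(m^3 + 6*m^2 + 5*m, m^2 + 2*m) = m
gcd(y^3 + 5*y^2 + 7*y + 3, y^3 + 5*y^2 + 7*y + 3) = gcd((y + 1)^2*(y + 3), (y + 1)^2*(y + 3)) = y^3 + 5*y^2 + 7*y + 3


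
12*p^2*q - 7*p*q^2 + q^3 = q*(-4*p + q)*(-3*p + q)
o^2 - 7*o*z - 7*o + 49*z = (o - 7)*(o - 7*z)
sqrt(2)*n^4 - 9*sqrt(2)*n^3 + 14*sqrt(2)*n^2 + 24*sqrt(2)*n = n*(n - 6)*(n - 4)*(sqrt(2)*n + sqrt(2))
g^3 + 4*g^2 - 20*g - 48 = (g - 4)*(g + 2)*(g + 6)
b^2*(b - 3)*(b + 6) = b^4 + 3*b^3 - 18*b^2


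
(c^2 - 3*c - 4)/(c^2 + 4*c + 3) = (c - 4)/(c + 3)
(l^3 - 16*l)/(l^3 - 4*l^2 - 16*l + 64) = l/(l - 4)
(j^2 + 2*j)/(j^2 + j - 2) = j/(j - 1)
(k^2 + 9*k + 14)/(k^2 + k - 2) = (k + 7)/(k - 1)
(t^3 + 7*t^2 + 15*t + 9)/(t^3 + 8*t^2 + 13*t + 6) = (t^2 + 6*t + 9)/(t^2 + 7*t + 6)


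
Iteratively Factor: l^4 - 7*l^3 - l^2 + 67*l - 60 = (l - 1)*(l^3 - 6*l^2 - 7*l + 60) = (l - 4)*(l - 1)*(l^2 - 2*l - 15) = (l - 4)*(l - 1)*(l + 3)*(l - 5)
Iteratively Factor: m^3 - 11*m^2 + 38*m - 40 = (m - 2)*(m^2 - 9*m + 20) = (m - 4)*(m - 2)*(m - 5)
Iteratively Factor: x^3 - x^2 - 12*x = (x)*(x^2 - x - 12) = x*(x + 3)*(x - 4)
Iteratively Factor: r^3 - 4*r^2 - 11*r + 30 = (r - 2)*(r^2 - 2*r - 15) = (r - 5)*(r - 2)*(r + 3)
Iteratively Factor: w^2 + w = (w + 1)*(w)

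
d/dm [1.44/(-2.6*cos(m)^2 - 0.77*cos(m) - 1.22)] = -(7.488*cos(m) + 1.1088)*sin(m)/(2.6*cos(m)^2 + 0.77*cos(m) + 1.22)^2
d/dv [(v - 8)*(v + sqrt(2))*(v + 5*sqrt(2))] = 3*v^2 - 16*v + 12*sqrt(2)*v - 48*sqrt(2) + 10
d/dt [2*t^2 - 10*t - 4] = 4*t - 10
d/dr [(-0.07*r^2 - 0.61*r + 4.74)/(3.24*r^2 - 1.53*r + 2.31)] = (2.0835*r^2 - 31.0386*r + 5.8431)/(10.4976*r^4 - 9.9144*r^3 + 17.3097*r^2 - 7.0686*r + 5.3361)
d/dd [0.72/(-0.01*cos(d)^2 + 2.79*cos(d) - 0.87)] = (2.0088 - 0.0144*cos(d))*sin(d)/(0.01*cos(d)^2 - 2.79*cos(d) + 0.87)^2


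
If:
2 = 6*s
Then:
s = 1/3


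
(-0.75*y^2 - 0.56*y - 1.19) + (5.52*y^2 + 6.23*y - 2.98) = 4.77*y^2 + 5.67*y - 4.17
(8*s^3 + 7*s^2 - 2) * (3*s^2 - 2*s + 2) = 24*s^5 + 5*s^4 + 2*s^3 + 8*s^2 + 4*s - 4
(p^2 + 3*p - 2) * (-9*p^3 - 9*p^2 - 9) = -9*p^5 - 36*p^4 - 9*p^3 + 9*p^2 - 27*p + 18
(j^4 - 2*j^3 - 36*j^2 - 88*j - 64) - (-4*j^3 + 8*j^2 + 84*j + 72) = j^4 + 2*j^3 - 44*j^2 - 172*j - 136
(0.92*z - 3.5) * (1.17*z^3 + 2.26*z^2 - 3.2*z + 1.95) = 1.0764*z^4 - 2.0158*z^3 - 10.854*z^2 + 12.994*z - 6.825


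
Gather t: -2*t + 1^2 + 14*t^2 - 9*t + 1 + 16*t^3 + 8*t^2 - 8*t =16*t^3 + 22*t^2 - 19*t + 2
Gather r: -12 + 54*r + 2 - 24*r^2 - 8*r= -24*r^2 + 46*r - 10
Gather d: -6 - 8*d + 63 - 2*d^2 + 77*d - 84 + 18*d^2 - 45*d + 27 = 16*d^2 + 24*d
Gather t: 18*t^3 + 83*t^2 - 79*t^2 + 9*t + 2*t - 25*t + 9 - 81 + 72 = 18*t^3 + 4*t^2 - 14*t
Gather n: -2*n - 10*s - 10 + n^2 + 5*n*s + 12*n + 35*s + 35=n^2 + n*(5*s + 10) + 25*s + 25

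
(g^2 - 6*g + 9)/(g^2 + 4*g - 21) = (g - 3)/(g + 7)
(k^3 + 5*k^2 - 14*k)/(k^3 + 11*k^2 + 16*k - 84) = k/(k + 6)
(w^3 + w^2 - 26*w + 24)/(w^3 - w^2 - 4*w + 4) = (w^2 + 2*w - 24)/(w^2 - 4)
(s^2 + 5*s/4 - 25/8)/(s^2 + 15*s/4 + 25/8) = (4*s - 5)/(4*s + 5)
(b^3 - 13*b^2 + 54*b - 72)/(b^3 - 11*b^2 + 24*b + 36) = (b^2 - 7*b + 12)/(b^2 - 5*b - 6)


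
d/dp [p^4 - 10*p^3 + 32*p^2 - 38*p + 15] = 4*p^3 - 30*p^2 + 64*p - 38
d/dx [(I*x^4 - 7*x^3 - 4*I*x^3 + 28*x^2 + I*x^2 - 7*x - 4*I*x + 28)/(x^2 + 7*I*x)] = 2*I*x - 4*I + 4*I/x^2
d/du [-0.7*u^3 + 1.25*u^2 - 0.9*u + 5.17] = -2.1*u^2 + 2.5*u - 0.9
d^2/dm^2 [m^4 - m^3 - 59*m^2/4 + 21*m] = 12*m^2 - 6*m - 59/2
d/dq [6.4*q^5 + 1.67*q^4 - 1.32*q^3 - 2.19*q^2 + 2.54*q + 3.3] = 32.0*q^4 + 6.68*q^3 - 3.96*q^2 - 4.38*q + 2.54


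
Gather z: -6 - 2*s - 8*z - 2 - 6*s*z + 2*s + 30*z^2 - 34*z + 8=30*z^2 + z*(-6*s - 42)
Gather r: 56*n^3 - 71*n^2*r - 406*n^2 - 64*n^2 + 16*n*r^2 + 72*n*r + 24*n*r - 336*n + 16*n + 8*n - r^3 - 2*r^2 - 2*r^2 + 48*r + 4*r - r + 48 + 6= 56*n^3 - 470*n^2 - 312*n - r^3 + r^2*(16*n - 4) + r*(-71*n^2 + 96*n + 51) + 54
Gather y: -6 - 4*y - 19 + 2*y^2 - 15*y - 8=2*y^2 - 19*y - 33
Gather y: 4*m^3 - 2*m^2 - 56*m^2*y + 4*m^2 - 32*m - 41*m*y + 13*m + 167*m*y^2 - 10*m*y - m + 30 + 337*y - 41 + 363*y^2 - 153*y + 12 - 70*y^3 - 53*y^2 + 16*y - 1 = 4*m^3 + 2*m^2 - 20*m - 70*y^3 + y^2*(167*m + 310) + y*(-56*m^2 - 51*m + 200)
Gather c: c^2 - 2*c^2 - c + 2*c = -c^2 + c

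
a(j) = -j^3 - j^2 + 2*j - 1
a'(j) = -3*j^2 - 2*j + 2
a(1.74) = -5.82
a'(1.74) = -10.56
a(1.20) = -1.77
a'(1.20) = -4.72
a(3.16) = -36.22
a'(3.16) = -34.28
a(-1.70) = -2.38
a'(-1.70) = -3.27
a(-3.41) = 20.20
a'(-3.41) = -26.06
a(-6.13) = 179.51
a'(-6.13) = -98.47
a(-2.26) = 0.92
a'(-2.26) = -8.80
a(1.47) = -3.40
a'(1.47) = -7.42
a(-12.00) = 1559.00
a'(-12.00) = -406.00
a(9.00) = -793.00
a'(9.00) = -259.00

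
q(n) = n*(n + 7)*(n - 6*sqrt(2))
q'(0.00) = -59.40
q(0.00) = 0.00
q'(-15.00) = 660.16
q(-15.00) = -2818.23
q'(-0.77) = -55.33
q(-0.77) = 44.40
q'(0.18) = -59.83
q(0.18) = -10.73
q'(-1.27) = -50.79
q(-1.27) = 70.99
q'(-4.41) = 12.05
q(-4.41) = 147.29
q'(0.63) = -60.08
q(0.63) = -37.76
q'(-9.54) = 241.98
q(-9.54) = -436.78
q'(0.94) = -59.54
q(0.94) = -56.31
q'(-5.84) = 60.27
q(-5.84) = 97.05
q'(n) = n*(n + 7) + n*(n - 6*sqrt(2)) + (n + 7)*(n - 6*sqrt(2))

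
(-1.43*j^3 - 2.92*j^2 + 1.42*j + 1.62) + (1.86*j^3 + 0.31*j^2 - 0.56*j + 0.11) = 0.43*j^3 - 2.61*j^2 + 0.86*j + 1.73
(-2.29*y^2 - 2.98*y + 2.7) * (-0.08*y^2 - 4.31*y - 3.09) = 0.1832*y^4 + 10.1083*y^3 + 19.7039*y^2 - 2.4288*y - 8.343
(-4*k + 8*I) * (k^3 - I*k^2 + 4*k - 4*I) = -4*k^4 + 12*I*k^3 - 8*k^2 + 48*I*k + 32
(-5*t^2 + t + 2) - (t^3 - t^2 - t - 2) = -t^3 - 4*t^2 + 2*t + 4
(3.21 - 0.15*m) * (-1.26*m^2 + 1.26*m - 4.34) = 0.189*m^3 - 4.2336*m^2 + 4.6956*m - 13.9314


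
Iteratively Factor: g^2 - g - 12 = (g - 4)*(g + 3)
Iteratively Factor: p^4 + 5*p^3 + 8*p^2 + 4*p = (p + 2)*(p^3 + 3*p^2 + 2*p) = p*(p + 2)*(p^2 + 3*p + 2) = p*(p + 2)^2*(p + 1)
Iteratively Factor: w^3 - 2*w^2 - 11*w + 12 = (w - 4)*(w^2 + 2*w - 3) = (w - 4)*(w - 1)*(w + 3)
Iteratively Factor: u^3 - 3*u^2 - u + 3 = (u - 1)*(u^2 - 2*u - 3) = (u - 3)*(u - 1)*(u + 1)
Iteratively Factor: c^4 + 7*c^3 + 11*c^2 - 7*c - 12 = (c + 4)*(c^3 + 3*c^2 - c - 3) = (c + 3)*(c + 4)*(c^2 - 1) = (c + 1)*(c + 3)*(c + 4)*(c - 1)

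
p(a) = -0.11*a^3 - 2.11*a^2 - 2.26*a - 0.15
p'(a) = -0.33*a^2 - 4.22*a - 2.26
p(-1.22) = -0.33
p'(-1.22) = 2.40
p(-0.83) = 0.34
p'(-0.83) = 1.02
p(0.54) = -2.00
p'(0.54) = -4.64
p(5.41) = -91.55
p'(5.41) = -34.75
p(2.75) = -24.61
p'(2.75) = -16.36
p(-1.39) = -0.79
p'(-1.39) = 2.97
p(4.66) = -67.63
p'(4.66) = -29.09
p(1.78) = -11.48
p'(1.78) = -10.82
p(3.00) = -28.89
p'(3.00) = -17.89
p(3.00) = -28.89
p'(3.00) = -17.89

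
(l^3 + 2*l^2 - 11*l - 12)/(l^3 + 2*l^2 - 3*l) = (l^3 + 2*l^2 - 11*l - 12)/(l*(l^2 + 2*l - 3))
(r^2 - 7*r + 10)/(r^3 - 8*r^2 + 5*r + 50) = (r - 2)/(r^2 - 3*r - 10)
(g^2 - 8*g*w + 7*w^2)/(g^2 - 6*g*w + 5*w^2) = (-g + 7*w)/(-g + 5*w)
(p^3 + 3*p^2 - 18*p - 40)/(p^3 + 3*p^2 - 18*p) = (p^3 + 3*p^2 - 18*p - 40)/(p*(p^2 + 3*p - 18))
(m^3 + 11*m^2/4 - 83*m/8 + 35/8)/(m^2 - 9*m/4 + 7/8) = m + 5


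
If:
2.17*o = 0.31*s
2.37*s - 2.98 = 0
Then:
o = 0.18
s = 1.26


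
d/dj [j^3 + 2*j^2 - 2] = j*(3*j + 4)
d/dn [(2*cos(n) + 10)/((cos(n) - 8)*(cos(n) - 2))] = 2*(cos(n)^2 + 10*cos(n) - 66)*sin(n)/((cos(n) - 8)^2*(cos(n) - 2)^2)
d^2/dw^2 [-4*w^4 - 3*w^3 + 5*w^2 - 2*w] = -48*w^2 - 18*w + 10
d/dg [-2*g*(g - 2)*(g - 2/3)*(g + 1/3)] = -8*g^3 + 14*g^2 - 16*g/9 - 8/9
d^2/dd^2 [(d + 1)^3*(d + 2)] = 6*(d + 1)*(2*d + 3)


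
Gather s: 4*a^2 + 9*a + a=4*a^2 + 10*a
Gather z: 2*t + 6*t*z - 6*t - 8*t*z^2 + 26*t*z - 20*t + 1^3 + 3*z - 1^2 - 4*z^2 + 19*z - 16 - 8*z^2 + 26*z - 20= -24*t + z^2*(-8*t - 12) + z*(32*t + 48) - 36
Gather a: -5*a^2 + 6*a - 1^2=-5*a^2 + 6*a - 1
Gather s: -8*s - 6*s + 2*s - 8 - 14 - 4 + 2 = -12*s - 24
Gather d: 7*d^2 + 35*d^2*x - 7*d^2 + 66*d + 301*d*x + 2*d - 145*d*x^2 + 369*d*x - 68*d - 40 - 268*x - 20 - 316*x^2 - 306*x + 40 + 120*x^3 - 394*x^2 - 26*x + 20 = 35*d^2*x + d*(-145*x^2 + 670*x) + 120*x^3 - 710*x^2 - 600*x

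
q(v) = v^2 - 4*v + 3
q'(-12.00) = -28.00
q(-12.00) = 195.00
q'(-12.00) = -28.00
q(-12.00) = 195.00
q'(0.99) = -2.02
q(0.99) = 0.02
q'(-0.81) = -5.62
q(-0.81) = 6.90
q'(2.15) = 0.30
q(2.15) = -0.98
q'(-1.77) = -7.54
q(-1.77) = 13.21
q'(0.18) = -3.64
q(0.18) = 2.31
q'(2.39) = 0.78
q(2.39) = -0.85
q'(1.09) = -1.82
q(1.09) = -0.17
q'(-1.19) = -6.38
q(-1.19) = 9.18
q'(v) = 2*v - 4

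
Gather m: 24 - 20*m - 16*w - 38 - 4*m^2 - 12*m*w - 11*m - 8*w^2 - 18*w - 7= -4*m^2 + m*(-12*w - 31) - 8*w^2 - 34*w - 21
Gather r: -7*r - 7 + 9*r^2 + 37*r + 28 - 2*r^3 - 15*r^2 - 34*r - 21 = -2*r^3 - 6*r^2 - 4*r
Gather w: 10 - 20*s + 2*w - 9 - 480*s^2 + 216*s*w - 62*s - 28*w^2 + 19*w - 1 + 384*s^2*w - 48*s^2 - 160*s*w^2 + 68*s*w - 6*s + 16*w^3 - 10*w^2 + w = -528*s^2 - 88*s + 16*w^3 + w^2*(-160*s - 38) + w*(384*s^2 + 284*s + 22)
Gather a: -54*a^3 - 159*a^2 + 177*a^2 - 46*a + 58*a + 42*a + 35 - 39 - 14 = -54*a^3 + 18*a^2 + 54*a - 18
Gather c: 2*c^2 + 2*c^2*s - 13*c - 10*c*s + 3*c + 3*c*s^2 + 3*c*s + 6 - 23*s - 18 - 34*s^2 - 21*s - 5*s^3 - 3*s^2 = c^2*(2*s + 2) + c*(3*s^2 - 7*s - 10) - 5*s^3 - 37*s^2 - 44*s - 12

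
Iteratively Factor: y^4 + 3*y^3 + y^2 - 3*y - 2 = (y - 1)*(y^3 + 4*y^2 + 5*y + 2) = (y - 1)*(y + 2)*(y^2 + 2*y + 1) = (y - 1)*(y + 1)*(y + 2)*(y + 1)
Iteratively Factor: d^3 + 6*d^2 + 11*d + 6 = (d + 2)*(d^2 + 4*d + 3) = (d + 2)*(d + 3)*(d + 1)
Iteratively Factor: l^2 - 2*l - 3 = (l - 3)*(l + 1)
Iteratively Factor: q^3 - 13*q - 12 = (q + 3)*(q^2 - 3*q - 4) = (q - 4)*(q + 3)*(q + 1)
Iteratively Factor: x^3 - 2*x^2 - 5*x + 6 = (x - 1)*(x^2 - x - 6) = (x - 3)*(x - 1)*(x + 2)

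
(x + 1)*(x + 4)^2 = x^3 + 9*x^2 + 24*x + 16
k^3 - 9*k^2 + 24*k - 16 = (k - 4)^2*(k - 1)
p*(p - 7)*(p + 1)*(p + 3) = p^4 - 3*p^3 - 25*p^2 - 21*p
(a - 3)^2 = a^2 - 6*a + 9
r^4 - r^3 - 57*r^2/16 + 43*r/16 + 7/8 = (r - 2)*(r - 1)*(r + 1/4)*(r + 7/4)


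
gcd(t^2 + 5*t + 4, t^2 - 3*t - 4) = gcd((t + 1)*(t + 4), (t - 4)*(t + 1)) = t + 1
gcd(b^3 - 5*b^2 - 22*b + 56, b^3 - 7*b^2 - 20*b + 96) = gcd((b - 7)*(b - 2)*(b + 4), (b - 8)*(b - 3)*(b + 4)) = b + 4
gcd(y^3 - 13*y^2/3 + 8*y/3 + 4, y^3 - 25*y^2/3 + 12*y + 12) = y^2 - 7*y/3 - 2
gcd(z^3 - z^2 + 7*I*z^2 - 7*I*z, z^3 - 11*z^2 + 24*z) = z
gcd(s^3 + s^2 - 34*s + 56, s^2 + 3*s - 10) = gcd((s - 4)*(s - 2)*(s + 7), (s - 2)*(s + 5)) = s - 2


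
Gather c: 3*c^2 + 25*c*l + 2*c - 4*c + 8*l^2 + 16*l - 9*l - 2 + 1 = 3*c^2 + c*(25*l - 2) + 8*l^2 + 7*l - 1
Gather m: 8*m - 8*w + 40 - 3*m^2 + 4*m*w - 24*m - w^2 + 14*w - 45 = -3*m^2 + m*(4*w - 16) - w^2 + 6*w - 5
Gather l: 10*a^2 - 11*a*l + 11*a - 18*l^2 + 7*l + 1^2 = 10*a^2 + 11*a - 18*l^2 + l*(7 - 11*a) + 1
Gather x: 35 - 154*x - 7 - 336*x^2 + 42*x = -336*x^2 - 112*x + 28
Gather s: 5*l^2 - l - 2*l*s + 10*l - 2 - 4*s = 5*l^2 + 9*l + s*(-2*l - 4) - 2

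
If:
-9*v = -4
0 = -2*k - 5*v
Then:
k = -10/9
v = 4/9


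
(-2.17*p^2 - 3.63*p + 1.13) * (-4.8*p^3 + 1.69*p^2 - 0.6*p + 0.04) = 10.416*p^5 + 13.7567*p^4 - 10.2567*p^3 + 4.0009*p^2 - 0.8232*p + 0.0452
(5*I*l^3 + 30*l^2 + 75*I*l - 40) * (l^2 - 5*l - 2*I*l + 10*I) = 5*I*l^5 + 40*l^4 - 25*I*l^4 - 200*l^3 + 15*I*l^3 + 110*l^2 - 75*I*l^2 - 550*l + 80*I*l - 400*I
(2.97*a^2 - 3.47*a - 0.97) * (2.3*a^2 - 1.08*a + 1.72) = 6.831*a^4 - 11.1886*a^3 + 6.625*a^2 - 4.9208*a - 1.6684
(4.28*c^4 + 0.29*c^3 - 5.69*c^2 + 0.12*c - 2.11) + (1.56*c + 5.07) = 4.28*c^4 + 0.29*c^3 - 5.69*c^2 + 1.68*c + 2.96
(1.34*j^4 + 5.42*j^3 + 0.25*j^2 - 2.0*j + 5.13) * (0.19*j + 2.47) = 0.2546*j^5 + 4.3396*j^4 + 13.4349*j^3 + 0.2375*j^2 - 3.9653*j + 12.6711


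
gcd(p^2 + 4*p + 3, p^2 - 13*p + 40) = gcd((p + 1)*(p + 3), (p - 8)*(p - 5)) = 1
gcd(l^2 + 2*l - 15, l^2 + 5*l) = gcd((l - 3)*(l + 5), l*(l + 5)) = l + 5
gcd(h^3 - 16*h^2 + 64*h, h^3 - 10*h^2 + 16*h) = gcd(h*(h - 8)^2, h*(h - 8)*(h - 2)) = h^2 - 8*h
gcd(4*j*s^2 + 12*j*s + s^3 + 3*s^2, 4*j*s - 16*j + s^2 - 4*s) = 4*j + s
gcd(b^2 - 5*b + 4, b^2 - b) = b - 1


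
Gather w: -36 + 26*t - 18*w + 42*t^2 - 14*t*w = 42*t^2 + 26*t + w*(-14*t - 18) - 36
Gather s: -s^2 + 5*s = -s^2 + 5*s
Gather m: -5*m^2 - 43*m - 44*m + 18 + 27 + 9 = -5*m^2 - 87*m + 54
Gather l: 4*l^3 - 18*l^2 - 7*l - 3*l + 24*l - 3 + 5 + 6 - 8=4*l^3 - 18*l^2 + 14*l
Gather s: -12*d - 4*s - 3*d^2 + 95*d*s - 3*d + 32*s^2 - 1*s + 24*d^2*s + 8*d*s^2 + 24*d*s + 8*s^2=-3*d^2 - 15*d + s^2*(8*d + 40) + s*(24*d^2 + 119*d - 5)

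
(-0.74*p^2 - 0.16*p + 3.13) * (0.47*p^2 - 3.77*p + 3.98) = -0.3478*p^4 + 2.7146*p^3 - 0.8709*p^2 - 12.4369*p + 12.4574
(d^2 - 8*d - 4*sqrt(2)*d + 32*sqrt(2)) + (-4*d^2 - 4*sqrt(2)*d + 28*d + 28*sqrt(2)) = -3*d^2 - 8*sqrt(2)*d + 20*d + 60*sqrt(2)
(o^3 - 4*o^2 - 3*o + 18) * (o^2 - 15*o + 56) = o^5 - 19*o^4 + 113*o^3 - 161*o^2 - 438*o + 1008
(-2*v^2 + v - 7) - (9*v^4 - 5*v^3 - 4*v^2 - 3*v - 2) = -9*v^4 + 5*v^3 + 2*v^2 + 4*v - 5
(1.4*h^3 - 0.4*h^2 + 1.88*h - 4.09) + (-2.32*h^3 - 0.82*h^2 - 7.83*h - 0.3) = -0.92*h^3 - 1.22*h^2 - 5.95*h - 4.39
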